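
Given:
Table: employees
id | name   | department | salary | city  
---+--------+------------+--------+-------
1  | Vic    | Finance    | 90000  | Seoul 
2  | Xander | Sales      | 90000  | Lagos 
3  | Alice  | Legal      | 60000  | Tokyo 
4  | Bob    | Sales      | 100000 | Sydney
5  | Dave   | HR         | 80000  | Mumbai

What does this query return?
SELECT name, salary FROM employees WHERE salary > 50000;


Filtering: salary > 50000
Matching: 5 rows

5 rows:
Vic, 90000
Xander, 90000
Alice, 60000
Bob, 100000
Dave, 80000


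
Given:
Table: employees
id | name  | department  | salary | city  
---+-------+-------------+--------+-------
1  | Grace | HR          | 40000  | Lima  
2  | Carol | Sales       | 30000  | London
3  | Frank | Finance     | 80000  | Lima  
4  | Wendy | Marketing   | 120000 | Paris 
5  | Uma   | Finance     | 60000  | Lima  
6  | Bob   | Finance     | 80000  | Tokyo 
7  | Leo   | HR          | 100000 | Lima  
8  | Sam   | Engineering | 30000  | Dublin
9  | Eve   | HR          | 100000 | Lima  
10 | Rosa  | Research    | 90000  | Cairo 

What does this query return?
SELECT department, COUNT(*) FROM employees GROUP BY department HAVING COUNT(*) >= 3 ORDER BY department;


Groups with count >= 3:
  Finance: 3 -> PASS
  HR: 3 -> PASS
  Engineering: 1 -> filtered out
  Marketing: 1 -> filtered out
  Research: 1 -> filtered out
  Sales: 1 -> filtered out


2 groups:
Finance, 3
HR, 3


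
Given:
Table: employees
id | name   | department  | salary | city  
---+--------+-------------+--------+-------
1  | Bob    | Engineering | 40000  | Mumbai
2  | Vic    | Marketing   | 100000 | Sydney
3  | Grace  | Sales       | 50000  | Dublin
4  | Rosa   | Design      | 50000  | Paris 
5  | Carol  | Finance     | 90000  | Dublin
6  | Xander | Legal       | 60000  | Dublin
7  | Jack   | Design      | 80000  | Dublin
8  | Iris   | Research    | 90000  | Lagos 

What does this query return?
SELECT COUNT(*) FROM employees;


COUNT(*) counts all rows

8


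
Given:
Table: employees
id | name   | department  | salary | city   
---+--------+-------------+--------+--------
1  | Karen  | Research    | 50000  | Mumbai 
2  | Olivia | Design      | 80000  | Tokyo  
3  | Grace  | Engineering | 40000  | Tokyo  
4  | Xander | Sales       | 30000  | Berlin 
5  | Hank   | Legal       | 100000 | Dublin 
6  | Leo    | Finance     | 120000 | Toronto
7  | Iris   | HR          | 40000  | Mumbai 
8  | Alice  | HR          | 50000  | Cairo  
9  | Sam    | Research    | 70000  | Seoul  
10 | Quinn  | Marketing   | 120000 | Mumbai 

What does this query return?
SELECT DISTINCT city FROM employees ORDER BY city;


All 'city' values (row order): Mumbai, Tokyo, Tokyo, Berlin, Dublin, Toronto, Mumbai, Cairo, Seoul, Mumbai
Removing duplicates leaves 7 unique value(s).

7 values:
Berlin
Cairo
Dublin
Mumbai
Seoul
Tokyo
Toronto


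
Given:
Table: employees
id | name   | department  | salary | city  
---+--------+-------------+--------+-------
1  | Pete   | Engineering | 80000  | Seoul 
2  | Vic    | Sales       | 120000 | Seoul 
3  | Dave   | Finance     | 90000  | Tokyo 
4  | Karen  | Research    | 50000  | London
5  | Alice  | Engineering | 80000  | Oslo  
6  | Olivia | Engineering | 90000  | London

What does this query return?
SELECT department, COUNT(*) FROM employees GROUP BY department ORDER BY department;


Assigning each row to its department group:
  Pete -> Engineering
  Vic -> Sales
  Dave -> Finance
  Karen -> Research
  Alice -> Engineering
  Olivia -> Engineering


4 groups:
Engineering, 3
Finance, 1
Research, 1
Sales, 1


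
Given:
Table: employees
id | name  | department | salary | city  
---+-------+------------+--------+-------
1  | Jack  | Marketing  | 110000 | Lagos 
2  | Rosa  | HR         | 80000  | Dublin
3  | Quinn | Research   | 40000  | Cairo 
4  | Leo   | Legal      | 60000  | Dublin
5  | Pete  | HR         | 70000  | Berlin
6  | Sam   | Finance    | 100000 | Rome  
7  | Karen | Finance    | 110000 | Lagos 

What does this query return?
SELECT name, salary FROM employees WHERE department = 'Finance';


Filtering: department = 'Finance'
Matching rows: 2

2 rows:
Sam, 100000
Karen, 110000


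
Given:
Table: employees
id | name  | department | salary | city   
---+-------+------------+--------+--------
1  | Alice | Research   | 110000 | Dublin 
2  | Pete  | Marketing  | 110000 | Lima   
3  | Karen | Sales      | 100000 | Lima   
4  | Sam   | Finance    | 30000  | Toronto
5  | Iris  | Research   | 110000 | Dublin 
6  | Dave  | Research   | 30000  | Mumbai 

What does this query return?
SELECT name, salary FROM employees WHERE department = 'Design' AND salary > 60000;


Filtering: department = 'Design' AND salary > 60000
Matching: 0 rows

Empty result set (0 rows)


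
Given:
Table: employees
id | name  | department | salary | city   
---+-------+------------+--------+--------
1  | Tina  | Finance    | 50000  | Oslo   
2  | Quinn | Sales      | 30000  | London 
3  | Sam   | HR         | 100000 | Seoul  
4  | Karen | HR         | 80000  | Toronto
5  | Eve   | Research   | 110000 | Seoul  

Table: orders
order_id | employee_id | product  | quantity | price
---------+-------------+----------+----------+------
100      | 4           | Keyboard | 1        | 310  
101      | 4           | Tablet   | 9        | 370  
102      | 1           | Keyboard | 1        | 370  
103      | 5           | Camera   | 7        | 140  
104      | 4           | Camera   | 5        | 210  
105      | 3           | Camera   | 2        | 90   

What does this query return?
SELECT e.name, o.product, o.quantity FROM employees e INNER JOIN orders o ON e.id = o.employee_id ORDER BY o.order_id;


Joining employees.id = orders.employee_id:
  employee Karen (id=4) -> order Keyboard
  employee Karen (id=4) -> order Tablet
  employee Tina (id=1) -> order Keyboard
  employee Eve (id=5) -> order Camera
  employee Karen (id=4) -> order Camera
  employee Sam (id=3) -> order Camera


6 rows:
Karen, Keyboard, 1
Karen, Tablet, 9
Tina, Keyboard, 1
Eve, Camera, 7
Karen, Camera, 5
Sam, Camera, 2


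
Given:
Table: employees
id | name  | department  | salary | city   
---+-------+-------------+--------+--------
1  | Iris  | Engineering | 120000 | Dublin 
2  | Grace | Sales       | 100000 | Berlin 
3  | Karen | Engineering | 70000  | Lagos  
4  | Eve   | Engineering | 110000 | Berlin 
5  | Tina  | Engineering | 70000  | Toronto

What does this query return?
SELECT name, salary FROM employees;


Projecting columns: name, salary

5 rows:
Iris, 120000
Grace, 100000
Karen, 70000
Eve, 110000
Tina, 70000


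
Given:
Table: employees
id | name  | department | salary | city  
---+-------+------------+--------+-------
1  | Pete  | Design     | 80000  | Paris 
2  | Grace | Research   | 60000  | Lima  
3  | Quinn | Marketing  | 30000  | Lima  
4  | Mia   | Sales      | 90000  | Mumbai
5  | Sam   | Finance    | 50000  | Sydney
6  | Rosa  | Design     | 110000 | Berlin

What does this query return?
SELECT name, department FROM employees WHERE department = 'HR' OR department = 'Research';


Filtering: department = 'HR' OR 'Research'
Matching: 1 rows

1 rows:
Grace, Research


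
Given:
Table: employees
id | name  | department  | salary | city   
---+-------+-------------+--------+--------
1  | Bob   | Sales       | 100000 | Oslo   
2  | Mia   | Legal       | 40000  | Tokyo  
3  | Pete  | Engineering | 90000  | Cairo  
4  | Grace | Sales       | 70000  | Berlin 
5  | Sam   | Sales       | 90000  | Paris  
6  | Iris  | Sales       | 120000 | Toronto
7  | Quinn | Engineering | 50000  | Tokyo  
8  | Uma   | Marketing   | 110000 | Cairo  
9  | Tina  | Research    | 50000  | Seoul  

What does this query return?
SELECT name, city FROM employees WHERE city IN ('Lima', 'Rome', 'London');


Filtering: city IN ('Lima', 'Rome', 'London')
Matching: 0 rows

Empty result set (0 rows)


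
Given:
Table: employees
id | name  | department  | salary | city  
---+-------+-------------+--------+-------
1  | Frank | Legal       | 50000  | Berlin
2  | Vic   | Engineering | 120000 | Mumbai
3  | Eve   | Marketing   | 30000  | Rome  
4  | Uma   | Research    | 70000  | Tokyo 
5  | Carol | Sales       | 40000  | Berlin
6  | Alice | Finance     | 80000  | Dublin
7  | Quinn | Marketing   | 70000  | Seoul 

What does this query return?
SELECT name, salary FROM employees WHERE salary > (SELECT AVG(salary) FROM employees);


Subquery: AVG(salary) = 65714.29
Filtering: salary > 65714.29
  Vic (120000) -> MATCH
  Uma (70000) -> MATCH
  Alice (80000) -> MATCH
  Quinn (70000) -> MATCH


4 rows:
Vic, 120000
Uma, 70000
Alice, 80000
Quinn, 70000


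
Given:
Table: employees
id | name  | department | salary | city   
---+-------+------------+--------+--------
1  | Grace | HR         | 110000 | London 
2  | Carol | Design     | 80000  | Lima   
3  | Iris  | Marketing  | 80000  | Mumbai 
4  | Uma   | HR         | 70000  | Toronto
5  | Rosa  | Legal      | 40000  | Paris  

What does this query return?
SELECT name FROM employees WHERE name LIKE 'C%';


LIKE 'C%' matches names starting with 'C'
Matching: 1

1 rows:
Carol


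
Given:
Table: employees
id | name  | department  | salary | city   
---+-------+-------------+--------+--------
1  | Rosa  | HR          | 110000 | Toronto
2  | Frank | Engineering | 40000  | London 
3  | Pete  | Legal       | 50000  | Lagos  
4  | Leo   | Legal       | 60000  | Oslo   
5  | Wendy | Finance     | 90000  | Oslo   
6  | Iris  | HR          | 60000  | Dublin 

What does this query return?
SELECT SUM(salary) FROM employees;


SUM(salary) = 110000 + 40000 + 50000 + 60000 + 90000 + 60000 = 410000

410000


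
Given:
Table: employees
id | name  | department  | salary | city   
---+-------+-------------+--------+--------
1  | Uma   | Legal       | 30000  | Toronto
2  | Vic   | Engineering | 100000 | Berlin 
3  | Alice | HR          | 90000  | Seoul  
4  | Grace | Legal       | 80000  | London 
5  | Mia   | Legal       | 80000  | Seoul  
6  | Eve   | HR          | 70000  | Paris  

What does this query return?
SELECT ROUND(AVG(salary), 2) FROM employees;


SUM(salary) = 450000
COUNT = 6
ROUND(AVG, 2) = ROUND(450000 / 6, 2) = 75000.0

75000.0


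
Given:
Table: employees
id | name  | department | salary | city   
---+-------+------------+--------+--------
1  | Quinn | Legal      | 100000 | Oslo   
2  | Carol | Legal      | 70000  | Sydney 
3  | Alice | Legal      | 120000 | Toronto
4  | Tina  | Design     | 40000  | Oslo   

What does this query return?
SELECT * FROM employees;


SELECT * returns all 4 rows with all columns

4 rows:
1, Quinn, Legal, 100000, Oslo
2, Carol, Legal, 70000, Sydney
3, Alice, Legal, 120000, Toronto
4, Tina, Design, 40000, Oslo


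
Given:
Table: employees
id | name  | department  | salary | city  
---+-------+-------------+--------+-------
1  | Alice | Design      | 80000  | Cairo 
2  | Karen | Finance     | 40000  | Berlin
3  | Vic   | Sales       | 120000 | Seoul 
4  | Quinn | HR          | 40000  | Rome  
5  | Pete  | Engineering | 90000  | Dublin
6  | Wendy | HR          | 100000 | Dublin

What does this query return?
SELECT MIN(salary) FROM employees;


Salaries: 80000, 40000, 120000, 40000, 90000, 100000
MIN = 40000

40000


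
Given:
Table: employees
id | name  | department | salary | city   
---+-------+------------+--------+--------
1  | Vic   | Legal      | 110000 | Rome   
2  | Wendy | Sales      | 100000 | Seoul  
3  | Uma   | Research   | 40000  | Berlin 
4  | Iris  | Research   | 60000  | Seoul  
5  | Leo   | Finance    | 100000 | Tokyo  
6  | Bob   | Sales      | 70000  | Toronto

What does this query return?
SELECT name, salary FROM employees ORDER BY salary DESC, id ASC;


Sorting by salary DESC, then id ASC for ties

6 rows:
Vic, 110000
Wendy, 100000
Leo, 100000
Bob, 70000
Iris, 60000
Uma, 40000


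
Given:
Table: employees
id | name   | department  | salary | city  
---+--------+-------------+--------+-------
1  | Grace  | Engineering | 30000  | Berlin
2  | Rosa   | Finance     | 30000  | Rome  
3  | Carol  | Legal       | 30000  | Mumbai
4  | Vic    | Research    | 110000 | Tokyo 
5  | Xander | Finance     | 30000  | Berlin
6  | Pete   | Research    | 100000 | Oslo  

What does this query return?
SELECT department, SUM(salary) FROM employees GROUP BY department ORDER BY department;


Summing salary within each department:
  Engineering: 30000 = 30000
  Finance: 30000 + 30000 = 60000
  Legal: 30000 = 30000
  Research: 110000 + 100000 = 210000


4 groups:
Engineering, 30000
Finance, 60000
Legal, 30000
Research, 210000


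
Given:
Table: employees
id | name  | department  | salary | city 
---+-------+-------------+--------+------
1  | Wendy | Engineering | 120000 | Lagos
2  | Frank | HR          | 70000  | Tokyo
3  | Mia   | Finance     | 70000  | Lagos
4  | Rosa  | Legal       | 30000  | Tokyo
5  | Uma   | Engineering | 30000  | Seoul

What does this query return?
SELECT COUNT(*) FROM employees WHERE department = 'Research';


Counting rows where department = 'Research'


0


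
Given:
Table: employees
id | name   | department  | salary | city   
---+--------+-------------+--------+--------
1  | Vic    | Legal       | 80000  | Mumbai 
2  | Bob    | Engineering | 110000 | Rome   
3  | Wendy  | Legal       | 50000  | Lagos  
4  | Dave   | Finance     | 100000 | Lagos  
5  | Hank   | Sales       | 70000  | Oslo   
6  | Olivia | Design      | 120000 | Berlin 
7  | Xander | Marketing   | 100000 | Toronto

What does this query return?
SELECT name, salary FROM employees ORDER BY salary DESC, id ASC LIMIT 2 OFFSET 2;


Sort by salary DESC (id ASC tiebreak), then skip 2 and take 2
Rows 3 through 4

2 rows:
Dave, 100000
Xander, 100000


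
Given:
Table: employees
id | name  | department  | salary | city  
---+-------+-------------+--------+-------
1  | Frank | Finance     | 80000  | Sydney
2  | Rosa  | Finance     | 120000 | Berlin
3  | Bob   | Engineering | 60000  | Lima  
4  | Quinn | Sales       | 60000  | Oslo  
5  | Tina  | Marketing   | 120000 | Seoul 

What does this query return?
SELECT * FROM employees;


SELECT * returns all 5 rows with all columns

5 rows:
1, Frank, Finance, 80000, Sydney
2, Rosa, Finance, 120000, Berlin
3, Bob, Engineering, 60000, Lima
4, Quinn, Sales, 60000, Oslo
5, Tina, Marketing, 120000, Seoul


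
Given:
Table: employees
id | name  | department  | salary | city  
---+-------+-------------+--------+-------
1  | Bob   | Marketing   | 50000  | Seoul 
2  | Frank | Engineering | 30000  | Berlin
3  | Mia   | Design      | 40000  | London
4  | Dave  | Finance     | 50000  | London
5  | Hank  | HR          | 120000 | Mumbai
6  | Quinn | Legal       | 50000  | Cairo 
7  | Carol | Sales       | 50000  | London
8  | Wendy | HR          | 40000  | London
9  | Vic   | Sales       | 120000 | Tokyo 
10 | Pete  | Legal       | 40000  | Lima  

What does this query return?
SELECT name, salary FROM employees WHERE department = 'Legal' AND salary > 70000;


Filtering: department = 'Legal' AND salary > 70000
Matching: 0 rows

Empty result set (0 rows)


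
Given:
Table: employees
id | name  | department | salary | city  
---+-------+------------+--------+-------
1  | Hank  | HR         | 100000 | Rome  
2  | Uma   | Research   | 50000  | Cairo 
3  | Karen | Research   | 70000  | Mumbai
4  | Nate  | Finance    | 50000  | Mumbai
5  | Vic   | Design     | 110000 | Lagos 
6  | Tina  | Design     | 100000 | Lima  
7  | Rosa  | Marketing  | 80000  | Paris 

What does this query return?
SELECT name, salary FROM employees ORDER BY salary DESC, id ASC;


Sorting by salary DESC, then id ASC for ties

7 rows:
Vic, 110000
Hank, 100000
Tina, 100000
Rosa, 80000
Karen, 70000
Uma, 50000
Nate, 50000


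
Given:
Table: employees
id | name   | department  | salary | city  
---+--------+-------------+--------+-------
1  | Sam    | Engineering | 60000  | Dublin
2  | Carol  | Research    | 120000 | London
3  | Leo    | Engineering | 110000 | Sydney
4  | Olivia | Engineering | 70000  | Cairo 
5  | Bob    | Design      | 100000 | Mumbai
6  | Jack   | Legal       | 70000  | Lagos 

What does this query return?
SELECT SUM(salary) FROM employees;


SUM(salary) = 60000 + 120000 + 110000 + 70000 + 100000 + 70000 = 530000

530000


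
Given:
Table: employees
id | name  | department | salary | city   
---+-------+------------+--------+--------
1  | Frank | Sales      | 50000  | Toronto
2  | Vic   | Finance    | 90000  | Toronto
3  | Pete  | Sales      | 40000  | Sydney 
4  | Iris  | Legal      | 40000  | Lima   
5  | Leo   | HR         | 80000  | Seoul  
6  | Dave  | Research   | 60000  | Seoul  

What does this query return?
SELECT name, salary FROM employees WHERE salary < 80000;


Filtering: salary < 80000
Matching: 4 rows

4 rows:
Frank, 50000
Pete, 40000
Iris, 40000
Dave, 60000


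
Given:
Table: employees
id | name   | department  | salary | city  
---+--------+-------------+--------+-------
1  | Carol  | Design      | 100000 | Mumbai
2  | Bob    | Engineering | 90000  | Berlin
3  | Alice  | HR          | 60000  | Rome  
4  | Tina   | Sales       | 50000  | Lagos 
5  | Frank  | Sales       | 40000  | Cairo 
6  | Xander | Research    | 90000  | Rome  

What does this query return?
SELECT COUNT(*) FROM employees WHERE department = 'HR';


Counting rows where department = 'HR'
  Alice -> MATCH


1


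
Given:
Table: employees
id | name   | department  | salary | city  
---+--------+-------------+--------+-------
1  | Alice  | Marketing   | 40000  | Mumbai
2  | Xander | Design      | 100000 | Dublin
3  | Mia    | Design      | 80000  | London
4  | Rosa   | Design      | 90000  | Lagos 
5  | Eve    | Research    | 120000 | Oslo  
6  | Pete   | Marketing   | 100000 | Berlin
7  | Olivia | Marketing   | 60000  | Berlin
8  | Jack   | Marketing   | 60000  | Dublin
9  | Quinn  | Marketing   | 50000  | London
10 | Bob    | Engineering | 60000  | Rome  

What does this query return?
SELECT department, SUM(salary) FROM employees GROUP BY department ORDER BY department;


Summing salary within each department:
  Design: 100000 + 80000 + 90000 = 270000
  Engineering: 60000 = 60000
  Marketing: 40000 + 100000 + 60000 + 60000 + 50000 = 310000
  Research: 120000 = 120000


4 groups:
Design, 270000
Engineering, 60000
Marketing, 310000
Research, 120000


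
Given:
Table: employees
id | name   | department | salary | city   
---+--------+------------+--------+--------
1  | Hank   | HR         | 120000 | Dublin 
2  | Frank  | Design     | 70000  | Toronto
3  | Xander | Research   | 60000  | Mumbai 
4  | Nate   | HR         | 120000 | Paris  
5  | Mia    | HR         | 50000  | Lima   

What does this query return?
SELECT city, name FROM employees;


Projecting columns: city, name

5 rows:
Dublin, Hank
Toronto, Frank
Mumbai, Xander
Paris, Nate
Lima, Mia


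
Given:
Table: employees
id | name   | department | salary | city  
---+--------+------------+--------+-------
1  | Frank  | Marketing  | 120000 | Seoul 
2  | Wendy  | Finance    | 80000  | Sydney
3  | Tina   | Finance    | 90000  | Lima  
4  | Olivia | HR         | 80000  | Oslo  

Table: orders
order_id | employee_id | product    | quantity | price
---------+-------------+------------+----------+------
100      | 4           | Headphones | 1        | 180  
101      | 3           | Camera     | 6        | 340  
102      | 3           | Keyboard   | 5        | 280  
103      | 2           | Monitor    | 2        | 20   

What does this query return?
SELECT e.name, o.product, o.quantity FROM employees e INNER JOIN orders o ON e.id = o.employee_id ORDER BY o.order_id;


Joining employees.id = orders.employee_id:
  employee Olivia (id=4) -> order Headphones
  employee Tina (id=3) -> order Camera
  employee Tina (id=3) -> order Keyboard
  employee Wendy (id=2) -> order Monitor


4 rows:
Olivia, Headphones, 1
Tina, Camera, 6
Tina, Keyboard, 5
Wendy, Monitor, 2


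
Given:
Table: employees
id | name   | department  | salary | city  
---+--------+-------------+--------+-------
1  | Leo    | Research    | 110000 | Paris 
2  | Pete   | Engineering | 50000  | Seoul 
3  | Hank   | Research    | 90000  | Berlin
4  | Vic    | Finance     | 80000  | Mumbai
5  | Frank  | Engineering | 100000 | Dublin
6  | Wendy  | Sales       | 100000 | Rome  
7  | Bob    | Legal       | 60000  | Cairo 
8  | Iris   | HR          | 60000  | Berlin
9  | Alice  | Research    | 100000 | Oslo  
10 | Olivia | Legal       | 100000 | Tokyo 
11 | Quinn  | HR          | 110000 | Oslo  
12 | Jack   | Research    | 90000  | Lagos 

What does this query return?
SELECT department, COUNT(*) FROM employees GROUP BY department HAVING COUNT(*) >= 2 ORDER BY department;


Groups with count >= 2:
  Engineering: 2 -> PASS
  HR: 2 -> PASS
  Legal: 2 -> PASS
  Research: 4 -> PASS
  Finance: 1 -> filtered out
  Sales: 1 -> filtered out


4 groups:
Engineering, 2
HR, 2
Legal, 2
Research, 4


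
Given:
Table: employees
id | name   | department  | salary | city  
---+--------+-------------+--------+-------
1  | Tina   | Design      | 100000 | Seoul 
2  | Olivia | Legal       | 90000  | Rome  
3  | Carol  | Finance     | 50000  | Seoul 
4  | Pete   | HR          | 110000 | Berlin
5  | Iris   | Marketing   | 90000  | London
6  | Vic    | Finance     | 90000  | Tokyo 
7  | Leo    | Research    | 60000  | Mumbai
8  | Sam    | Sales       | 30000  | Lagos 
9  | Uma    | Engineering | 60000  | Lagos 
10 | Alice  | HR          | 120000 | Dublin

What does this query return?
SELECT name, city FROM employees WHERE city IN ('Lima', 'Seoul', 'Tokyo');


Filtering: city IN ('Lima', 'Seoul', 'Tokyo')
Matching: 3 rows

3 rows:
Tina, Seoul
Carol, Seoul
Vic, Tokyo


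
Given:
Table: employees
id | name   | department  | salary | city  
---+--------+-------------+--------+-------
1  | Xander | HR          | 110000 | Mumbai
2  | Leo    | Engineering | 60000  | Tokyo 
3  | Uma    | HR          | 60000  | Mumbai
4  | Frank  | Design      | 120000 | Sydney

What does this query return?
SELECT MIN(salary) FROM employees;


Salaries: 110000, 60000, 60000, 120000
MIN = 60000

60000


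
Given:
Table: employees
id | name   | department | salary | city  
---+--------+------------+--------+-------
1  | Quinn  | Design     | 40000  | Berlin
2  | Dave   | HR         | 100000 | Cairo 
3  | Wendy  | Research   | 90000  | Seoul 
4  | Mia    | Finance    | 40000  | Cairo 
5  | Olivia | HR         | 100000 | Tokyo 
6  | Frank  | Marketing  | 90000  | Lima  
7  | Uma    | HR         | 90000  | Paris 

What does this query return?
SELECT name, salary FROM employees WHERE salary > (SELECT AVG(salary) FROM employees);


Subquery: AVG(salary) = 78571.43
Filtering: salary > 78571.43
  Dave (100000) -> MATCH
  Wendy (90000) -> MATCH
  Olivia (100000) -> MATCH
  Frank (90000) -> MATCH
  Uma (90000) -> MATCH


5 rows:
Dave, 100000
Wendy, 90000
Olivia, 100000
Frank, 90000
Uma, 90000


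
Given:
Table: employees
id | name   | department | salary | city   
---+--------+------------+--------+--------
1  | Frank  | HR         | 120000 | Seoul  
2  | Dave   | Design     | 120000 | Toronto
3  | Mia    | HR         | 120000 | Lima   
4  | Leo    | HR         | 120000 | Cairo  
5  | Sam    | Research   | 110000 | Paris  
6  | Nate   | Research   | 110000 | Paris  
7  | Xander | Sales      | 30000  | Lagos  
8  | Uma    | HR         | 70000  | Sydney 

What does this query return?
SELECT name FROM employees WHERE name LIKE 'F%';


LIKE 'F%' matches names starting with 'F'
Matching: 1

1 rows:
Frank


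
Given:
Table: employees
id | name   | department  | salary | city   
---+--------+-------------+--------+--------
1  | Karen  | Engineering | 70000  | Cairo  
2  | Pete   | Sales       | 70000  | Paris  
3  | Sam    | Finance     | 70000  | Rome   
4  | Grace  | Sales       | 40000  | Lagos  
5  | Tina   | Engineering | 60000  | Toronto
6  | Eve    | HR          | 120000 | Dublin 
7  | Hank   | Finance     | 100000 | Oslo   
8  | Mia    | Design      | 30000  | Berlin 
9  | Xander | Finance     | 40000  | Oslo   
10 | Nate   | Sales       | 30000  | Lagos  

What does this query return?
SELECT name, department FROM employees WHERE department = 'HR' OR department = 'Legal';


Filtering: department = 'HR' OR 'Legal'
Matching: 1 rows

1 rows:
Eve, HR


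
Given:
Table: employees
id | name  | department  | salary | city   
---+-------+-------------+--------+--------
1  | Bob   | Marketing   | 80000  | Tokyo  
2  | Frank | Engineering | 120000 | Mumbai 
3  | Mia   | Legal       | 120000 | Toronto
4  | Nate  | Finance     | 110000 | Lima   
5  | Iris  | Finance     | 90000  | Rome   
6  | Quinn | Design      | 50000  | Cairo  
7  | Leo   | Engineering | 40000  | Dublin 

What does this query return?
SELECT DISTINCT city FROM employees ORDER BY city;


All 'city' values (row order): Tokyo, Mumbai, Toronto, Lima, Rome, Cairo, Dublin
Removing duplicates leaves 7 unique value(s).

7 values:
Cairo
Dublin
Lima
Mumbai
Rome
Tokyo
Toronto


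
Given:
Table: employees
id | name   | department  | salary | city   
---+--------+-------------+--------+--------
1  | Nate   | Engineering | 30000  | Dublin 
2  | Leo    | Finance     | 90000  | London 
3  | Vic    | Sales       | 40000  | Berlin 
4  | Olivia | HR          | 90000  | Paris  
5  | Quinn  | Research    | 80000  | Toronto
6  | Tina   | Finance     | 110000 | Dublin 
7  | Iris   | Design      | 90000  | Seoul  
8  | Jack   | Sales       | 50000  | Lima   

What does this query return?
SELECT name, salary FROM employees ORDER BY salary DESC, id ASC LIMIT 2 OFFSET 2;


Sort by salary DESC (id ASC tiebreak), then skip 2 and take 2
Rows 3 through 4

2 rows:
Olivia, 90000
Iris, 90000


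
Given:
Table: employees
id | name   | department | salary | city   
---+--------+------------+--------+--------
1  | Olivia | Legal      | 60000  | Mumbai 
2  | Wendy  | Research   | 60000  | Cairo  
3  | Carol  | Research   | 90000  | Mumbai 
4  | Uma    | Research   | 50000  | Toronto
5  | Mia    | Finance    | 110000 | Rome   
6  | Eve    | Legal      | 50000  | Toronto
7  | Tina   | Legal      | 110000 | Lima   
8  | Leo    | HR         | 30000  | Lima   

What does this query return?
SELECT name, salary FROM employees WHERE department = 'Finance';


Filtering: department = 'Finance'
Matching rows: 1

1 rows:
Mia, 110000


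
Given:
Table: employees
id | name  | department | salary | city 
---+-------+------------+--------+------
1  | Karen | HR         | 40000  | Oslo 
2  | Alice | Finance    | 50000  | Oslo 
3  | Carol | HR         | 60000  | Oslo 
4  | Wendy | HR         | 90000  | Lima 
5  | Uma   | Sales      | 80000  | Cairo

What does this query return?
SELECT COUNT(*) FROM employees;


COUNT(*) counts all rows

5


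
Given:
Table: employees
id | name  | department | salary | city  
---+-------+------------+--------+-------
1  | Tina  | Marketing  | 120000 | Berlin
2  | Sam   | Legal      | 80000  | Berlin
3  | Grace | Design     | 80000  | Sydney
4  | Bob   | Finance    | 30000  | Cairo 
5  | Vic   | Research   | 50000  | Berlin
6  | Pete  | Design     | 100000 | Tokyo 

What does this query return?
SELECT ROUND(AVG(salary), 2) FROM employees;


SUM(salary) = 460000
COUNT = 6
ROUND(AVG, 2) = ROUND(460000 / 6, 2) = 76666.67

76666.67


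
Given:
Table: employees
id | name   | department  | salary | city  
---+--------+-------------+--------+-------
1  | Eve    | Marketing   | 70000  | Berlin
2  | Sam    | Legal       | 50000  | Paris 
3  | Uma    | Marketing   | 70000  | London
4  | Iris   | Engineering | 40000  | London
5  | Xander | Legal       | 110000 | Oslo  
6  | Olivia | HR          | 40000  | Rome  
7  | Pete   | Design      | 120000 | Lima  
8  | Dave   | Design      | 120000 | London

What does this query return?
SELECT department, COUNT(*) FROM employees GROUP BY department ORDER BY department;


Assigning each row to its department group:
  Eve -> Marketing
  Sam -> Legal
  Uma -> Marketing
  Iris -> Engineering
  Xander -> Legal
  Olivia -> HR
  Pete -> Design
  Dave -> Design


5 groups:
Design, 2
Engineering, 1
HR, 1
Legal, 2
Marketing, 2


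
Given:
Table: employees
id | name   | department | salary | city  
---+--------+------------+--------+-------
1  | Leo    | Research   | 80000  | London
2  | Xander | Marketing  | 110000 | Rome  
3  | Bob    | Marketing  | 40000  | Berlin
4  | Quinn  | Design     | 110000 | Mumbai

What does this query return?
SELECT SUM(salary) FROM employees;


SUM(salary) = 80000 + 110000 + 40000 + 110000 = 340000

340000


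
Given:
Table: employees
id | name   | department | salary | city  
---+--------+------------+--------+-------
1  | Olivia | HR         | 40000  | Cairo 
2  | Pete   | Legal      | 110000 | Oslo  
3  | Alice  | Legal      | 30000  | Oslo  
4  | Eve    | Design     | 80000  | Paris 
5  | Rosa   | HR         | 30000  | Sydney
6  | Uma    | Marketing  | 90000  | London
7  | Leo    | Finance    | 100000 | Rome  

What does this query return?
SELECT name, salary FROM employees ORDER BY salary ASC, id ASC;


Sorting by salary ASC, then id ASC for ties

7 rows:
Alice, 30000
Rosa, 30000
Olivia, 40000
Eve, 80000
Uma, 90000
Leo, 100000
Pete, 110000


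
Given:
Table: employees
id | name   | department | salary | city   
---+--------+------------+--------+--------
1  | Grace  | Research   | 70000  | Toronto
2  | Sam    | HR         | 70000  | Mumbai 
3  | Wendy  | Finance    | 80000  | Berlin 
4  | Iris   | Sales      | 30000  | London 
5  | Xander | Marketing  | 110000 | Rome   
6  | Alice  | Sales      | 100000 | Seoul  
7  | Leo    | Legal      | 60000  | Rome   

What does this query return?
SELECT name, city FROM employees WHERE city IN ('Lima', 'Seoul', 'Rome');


Filtering: city IN ('Lima', 'Seoul', 'Rome')
Matching: 3 rows

3 rows:
Xander, Rome
Alice, Seoul
Leo, Rome


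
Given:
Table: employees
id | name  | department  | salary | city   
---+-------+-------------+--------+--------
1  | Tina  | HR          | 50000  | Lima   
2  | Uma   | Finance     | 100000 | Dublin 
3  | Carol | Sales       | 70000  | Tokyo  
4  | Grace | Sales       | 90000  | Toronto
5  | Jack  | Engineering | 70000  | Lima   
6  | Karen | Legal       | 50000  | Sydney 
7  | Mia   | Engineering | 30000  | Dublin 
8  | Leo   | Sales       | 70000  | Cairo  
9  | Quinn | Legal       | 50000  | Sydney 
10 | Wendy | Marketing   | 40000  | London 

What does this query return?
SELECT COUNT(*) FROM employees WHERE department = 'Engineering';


Counting rows where department = 'Engineering'
  Jack -> MATCH
  Mia -> MATCH


2


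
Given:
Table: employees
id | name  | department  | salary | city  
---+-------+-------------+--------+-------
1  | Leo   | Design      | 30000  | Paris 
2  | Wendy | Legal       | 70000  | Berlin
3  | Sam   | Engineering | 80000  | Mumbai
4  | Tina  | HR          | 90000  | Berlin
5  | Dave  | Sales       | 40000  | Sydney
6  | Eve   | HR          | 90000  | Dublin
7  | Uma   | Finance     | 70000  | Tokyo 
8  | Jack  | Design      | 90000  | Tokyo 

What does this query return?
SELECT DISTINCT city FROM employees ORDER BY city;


All 'city' values (row order): Paris, Berlin, Mumbai, Berlin, Sydney, Dublin, Tokyo, Tokyo
Removing duplicates leaves 6 unique value(s).

6 values:
Berlin
Dublin
Mumbai
Paris
Sydney
Tokyo


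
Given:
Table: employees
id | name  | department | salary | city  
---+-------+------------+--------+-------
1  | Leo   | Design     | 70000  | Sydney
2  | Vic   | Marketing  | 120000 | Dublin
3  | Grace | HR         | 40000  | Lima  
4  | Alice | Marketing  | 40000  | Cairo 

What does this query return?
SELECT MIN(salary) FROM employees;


Salaries: 70000, 120000, 40000, 40000
MIN = 40000

40000


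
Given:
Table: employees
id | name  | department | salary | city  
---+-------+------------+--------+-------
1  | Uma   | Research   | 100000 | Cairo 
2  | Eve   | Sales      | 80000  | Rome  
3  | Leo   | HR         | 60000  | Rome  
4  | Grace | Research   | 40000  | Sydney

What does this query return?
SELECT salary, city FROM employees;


Projecting columns: salary, city

4 rows:
100000, Cairo
80000, Rome
60000, Rome
40000, Sydney


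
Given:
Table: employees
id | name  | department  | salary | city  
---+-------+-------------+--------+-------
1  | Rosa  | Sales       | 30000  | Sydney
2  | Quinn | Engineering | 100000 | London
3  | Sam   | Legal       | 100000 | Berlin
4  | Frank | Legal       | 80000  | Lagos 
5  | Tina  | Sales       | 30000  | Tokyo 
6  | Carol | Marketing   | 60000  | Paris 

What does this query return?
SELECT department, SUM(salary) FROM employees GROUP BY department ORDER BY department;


Summing salary within each department:
  Engineering: 100000 = 100000
  Legal: 100000 + 80000 = 180000
  Marketing: 60000 = 60000
  Sales: 30000 + 30000 = 60000


4 groups:
Engineering, 100000
Legal, 180000
Marketing, 60000
Sales, 60000


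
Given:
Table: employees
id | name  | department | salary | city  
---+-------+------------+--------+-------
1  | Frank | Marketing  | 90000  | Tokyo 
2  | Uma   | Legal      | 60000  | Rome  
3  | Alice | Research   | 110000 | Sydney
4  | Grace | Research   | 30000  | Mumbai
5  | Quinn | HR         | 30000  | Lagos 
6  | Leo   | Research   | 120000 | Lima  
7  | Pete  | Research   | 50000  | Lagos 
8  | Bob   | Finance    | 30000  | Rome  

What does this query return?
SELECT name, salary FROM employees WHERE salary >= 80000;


Filtering: salary >= 80000
Matching: 3 rows

3 rows:
Frank, 90000
Alice, 110000
Leo, 120000


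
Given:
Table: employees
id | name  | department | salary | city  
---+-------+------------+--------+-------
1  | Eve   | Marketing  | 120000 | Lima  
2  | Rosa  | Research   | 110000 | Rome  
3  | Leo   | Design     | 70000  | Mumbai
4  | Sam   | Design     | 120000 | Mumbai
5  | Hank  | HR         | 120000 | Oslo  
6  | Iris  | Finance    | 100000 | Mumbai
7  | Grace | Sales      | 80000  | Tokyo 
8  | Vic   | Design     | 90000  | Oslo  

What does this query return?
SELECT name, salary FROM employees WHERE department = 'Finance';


Filtering: department = 'Finance'
Matching rows: 1

1 rows:
Iris, 100000


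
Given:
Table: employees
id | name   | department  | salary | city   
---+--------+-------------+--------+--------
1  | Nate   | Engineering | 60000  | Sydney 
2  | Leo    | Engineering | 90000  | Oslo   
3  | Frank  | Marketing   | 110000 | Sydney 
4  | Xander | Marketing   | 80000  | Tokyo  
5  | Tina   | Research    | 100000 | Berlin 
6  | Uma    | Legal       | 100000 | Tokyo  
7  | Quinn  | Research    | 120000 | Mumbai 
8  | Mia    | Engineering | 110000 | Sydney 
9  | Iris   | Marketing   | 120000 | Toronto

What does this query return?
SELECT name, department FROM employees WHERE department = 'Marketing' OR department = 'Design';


Filtering: department = 'Marketing' OR 'Design'
Matching: 3 rows

3 rows:
Frank, Marketing
Xander, Marketing
Iris, Marketing


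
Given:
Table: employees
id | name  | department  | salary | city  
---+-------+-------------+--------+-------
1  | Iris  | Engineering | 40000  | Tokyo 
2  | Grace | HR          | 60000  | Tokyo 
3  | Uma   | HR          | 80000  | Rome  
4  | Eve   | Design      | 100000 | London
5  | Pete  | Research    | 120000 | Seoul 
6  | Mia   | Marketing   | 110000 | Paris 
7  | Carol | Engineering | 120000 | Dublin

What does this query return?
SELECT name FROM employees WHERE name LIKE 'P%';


LIKE 'P%' matches names starting with 'P'
Matching: 1

1 rows:
Pete


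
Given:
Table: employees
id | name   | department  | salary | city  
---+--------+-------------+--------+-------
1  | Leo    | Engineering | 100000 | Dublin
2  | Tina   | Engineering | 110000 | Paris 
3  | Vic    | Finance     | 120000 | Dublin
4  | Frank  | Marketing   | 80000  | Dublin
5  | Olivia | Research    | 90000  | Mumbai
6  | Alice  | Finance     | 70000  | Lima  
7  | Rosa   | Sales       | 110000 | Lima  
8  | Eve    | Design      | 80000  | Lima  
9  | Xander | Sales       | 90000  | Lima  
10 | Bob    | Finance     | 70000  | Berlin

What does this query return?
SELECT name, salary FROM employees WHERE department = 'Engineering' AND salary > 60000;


Filtering: department = 'Engineering' AND salary > 60000
Matching: 2 rows

2 rows:
Leo, 100000
Tina, 110000


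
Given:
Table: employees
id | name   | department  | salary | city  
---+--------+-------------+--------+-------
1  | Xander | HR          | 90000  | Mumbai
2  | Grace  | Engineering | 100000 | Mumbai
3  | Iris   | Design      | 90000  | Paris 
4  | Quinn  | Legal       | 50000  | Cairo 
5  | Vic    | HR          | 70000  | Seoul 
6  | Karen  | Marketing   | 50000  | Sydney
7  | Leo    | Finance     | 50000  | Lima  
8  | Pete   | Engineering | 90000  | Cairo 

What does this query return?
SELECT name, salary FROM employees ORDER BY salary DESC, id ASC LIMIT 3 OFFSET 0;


Sort by salary DESC (id ASC tiebreak), then skip 0 and take 3
Rows 1 through 3

3 rows:
Grace, 100000
Xander, 90000
Iris, 90000


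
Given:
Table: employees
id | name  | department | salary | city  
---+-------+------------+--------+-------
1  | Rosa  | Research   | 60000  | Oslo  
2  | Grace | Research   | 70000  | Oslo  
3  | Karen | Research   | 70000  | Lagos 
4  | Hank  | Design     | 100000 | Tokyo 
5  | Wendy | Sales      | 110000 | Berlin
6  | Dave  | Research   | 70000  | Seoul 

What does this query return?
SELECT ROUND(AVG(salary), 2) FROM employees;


SUM(salary) = 480000
COUNT = 6
ROUND(AVG, 2) = ROUND(480000 / 6, 2) = 80000.0

80000.0


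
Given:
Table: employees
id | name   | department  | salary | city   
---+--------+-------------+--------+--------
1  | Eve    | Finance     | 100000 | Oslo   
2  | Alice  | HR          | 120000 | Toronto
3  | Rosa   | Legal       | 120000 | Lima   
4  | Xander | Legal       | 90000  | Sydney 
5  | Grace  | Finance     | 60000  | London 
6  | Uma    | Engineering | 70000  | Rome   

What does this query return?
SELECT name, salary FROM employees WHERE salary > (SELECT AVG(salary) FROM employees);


Subquery: AVG(salary) = 93333.33
Filtering: salary > 93333.33
  Eve (100000) -> MATCH
  Alice (120000) -> MATCH
  Rosa (120000) -> MATCH


3 rows:
Eve, 100000
Alice, 120000
Rosa, 120000


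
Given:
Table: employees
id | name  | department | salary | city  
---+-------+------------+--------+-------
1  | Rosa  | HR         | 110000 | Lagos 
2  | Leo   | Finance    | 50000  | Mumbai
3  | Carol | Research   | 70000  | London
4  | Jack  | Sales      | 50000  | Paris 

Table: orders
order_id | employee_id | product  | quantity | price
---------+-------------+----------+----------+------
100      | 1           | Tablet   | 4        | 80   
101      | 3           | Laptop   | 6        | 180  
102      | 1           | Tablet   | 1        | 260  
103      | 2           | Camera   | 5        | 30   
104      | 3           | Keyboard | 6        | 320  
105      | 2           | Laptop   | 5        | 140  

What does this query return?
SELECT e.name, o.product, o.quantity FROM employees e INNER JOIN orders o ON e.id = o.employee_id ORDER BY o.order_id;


Joining employees.id = orders.employee_id:
  employee Rosa (id=1) -> order Tablet
  employee Carol (id=3) -> order Laptop
  employee Rosa (id=1) -> order Tablet
  employee Leo (id=2) -> order Camera
  employee Carol (id=3) -> order Keyboard
  employee Leo (id=2) -> order Laptop


6 rows:
Rosa, Tablet, 4
Carol, Laptop, 6
Rosa, Tablet, 1
Leo, Camera, 5
Carol, Keyboard, 6
Leo, Laptop, 5


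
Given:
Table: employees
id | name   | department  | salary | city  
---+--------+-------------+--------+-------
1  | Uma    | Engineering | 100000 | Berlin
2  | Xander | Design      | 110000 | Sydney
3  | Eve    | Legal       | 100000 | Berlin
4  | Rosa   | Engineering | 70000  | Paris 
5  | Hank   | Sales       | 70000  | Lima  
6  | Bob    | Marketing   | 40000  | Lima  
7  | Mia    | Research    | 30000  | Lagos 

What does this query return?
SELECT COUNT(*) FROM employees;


COUNT(*) counts all rows

7


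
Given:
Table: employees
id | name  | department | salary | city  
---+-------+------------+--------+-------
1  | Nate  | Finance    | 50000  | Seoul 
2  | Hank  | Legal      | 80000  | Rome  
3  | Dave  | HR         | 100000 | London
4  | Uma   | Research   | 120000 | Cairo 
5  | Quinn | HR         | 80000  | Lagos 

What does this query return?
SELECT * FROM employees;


SELECT * returns all 5 rows with all columns

5 rows:
1, Nate, Finance, 50000, Seoul
2, Hank, Legal, 80000, Rome
3, Dave, HR, 100000, London
4, Uma, Research, 120000, Cairo
5, Quinn, HR, 80000, Lagos
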